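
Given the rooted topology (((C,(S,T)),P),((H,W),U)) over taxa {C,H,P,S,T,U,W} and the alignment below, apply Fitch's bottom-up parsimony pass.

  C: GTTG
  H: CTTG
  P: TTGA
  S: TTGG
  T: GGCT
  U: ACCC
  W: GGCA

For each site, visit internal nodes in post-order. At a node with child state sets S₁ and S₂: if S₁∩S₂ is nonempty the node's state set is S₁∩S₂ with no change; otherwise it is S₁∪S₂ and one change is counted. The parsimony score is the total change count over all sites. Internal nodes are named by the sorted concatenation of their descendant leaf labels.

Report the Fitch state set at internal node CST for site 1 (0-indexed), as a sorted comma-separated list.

T

site 0, node ST: S={T} ∪ T={G} → {G,T} (+1)
site 0, node CST: C={G} ∩ ST={G,T} → {G} (+0)
site 0, node CPST: CST={G} ∪ P={T} → {G,T} (+1)
site 0, node HW: H={C} ∪ W={G} → {C,G} (+1)
site 0, node HUW: HW={C,G} ∪ U={A} → {A,C,G} (+1)
site 0, node CHPSTUW: CPST={G,T} ∩ HUW={A,C,G} → {G} (+0)
site 1, node ST: S={T} ∪ T={G} → {G,T} (+1)
site 1, node CST: C={T} ∩ ST={G,T} → {T} (+0)
site 1, node CPST: CST={T} ∩ P={T} → {T} (+0)
site 1, node HW: H={T} ∪ W={G} → {G,T} (+1)
site 1, node HUW: HW={G,T} ∪ U={C} → {C,G,T} (+1)
site 1, node CHPSTUW: CPST={T} ∩ HUW={C,G,T} → {T} (+0)
site 2, node ST: S={G} ∪ T={C} → {C,G} (+1)
site 2, node CST: C={T} ∪ ST={C,G} → {C,G,T} (+1)
site 2, node CPST: CST={C,G,T} ∩ P={G} → {G} (+0)
site 2, node HW: H={T} ∪ W={C} → {C,T} (+1)
site 2, node HUW: HW={C,T} ∩ U={C} → {C} (+0)
site 2, node CHPSTUW: CPST={G} ∪ HUW={C} → {C,G} (+1)
site 3, node ST: S={G} ∪ T={T} → {G,T} (+1)
site 3, node CST: C={G} ∩ ST={G,T} → {G} (+0)
site 3, node CPST: CST={G} ∪ P={A} → {A,G} (+1)
site 3, node HW: H={G} ∪ W={A} → {A,G} (+1)
site 3, node HUW: HW={A,G} ∪ U={C} → {A,C,G} (+1)
site 3, node CHPSTUW: CPST={A,G} ∩ HUW={A,C,G} → {A,G} (+0)
per-site changes: [4, 3, 4, 4]; total = 15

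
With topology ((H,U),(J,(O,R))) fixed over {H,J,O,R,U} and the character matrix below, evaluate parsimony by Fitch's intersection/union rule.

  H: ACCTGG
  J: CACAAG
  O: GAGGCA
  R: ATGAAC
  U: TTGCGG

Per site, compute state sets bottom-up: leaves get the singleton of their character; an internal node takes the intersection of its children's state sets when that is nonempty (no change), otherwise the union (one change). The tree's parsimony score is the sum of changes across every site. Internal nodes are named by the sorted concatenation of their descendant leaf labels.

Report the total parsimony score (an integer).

15

site 0, node HU: H={A} ∪ U={T} → {A,T} (+1)
site 0, node OR: O={G} ∪ R={A} → {A,G} (+1)
site 0, node JOR: J={C} ∪ OR={A,G} → {A,C,G} (+1)
site 0, node HJORU: HU={A,T} ∩ JOR={A,C,G} → {A} (+0)
site 1, node HU: H={C} ∪ U={T} → {C,T} (+1)
site 1, node OR: O={A} ∪ R={T} → {A,T} (+1)
site 1, node JOR: J={A} ∩ OR={A,T} → {A} (+0)
site 1, node HJORU: HU={C,T} ∪ JOR={A} → {A,C,T} (+1)
site 2, node HU: H={C} ∪ U={G} → {C,G} (+1)
site 2, node OR: O={G} ∩ R={G} → {G} (+0)
site 2, node JOR: J={C} ∪ OR={G} → {C,G} (+1)
site 2, node HJORU: HU={C,G} ∩ JOR={C,G} → {C,G} (+0)
site 3, node HU: H={T} ∪ U={C} → {C,T} (+1)
site 3, node OR: O={G} ∪ R={A} → {A,G} (+1)
site 3, node JOR: J={A} ∩ OR={A,G} → {A} (+0)
site 3, node HJORU: HU={C,T} ∪ JOR={A} → {A,C,T} (+1)
site 4, node HU: H={G} ∩ U={G} → {G} (+0)
site 4, node OR: O={C} ∪ R={A} → {A,C} (+1)
site 4, node JOR: J={A} ∩ OR={A,C} → {A} (+0)
site 4, node HJORU: HU={G} ∪ JOR={A} → {A,G} (+1)
site 5, node HU: H={G} ∩ U={G} → {G} (+0)
site 5, node OR: O={A} ∪ R={C} → {A,C} (+1)
site 5, node JOR: J={G} ∪ OR={A,C} → {A,C,G} (+1)
site 5, node HJORU: HU={G} ∩ JOR={A,C,G} → {G} (+0)
per-site changes: [3, 3, 2, 3, 2, 2]; total = 15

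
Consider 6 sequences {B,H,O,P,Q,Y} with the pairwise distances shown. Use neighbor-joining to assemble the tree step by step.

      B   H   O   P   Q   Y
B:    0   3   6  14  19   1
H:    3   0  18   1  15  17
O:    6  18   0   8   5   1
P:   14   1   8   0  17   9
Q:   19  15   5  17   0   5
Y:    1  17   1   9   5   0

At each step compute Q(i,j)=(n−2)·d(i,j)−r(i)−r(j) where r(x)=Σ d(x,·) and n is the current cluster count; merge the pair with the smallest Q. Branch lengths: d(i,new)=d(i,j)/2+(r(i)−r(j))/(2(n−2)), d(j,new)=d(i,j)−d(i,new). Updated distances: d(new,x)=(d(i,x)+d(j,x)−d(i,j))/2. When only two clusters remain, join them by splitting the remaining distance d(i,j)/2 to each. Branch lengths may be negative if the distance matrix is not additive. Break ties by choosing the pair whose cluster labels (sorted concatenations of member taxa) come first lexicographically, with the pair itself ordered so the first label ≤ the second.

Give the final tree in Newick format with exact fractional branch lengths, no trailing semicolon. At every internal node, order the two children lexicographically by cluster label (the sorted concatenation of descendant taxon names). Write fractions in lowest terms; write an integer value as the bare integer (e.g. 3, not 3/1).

((((B:19/12,(H:9/8,P:-1/8):77/12):9/2,Y:-7/4):9/4,O:-1/2):11/4,Q:11/4)

iteration 1: select H,P (d=1, Q=-99); attach at lengths (9/8, -1/8); label the merged cluster HP
  updated: d(B,HP)=8, d(HP,O)=25/2, d(HP,Q)=31/2, d(HP,Y)=25/2
iteration 2: select B,HP (d=8, Q=-117/2); attach at lengths (19/12, 77/12); label the merged cluster BHP
  updated: d(BHP,O)=21/4, d(BHP,Q)=53/4, d(BHP,Y)=11/4
iteration 3: select BHP,Y (d=11/4, Q=-49/2); attach at lengths (9/2, -7/4); label the merged cluster BHPY
  updated: d(BHPY,O)=7/4, d(BHPY,Q)=31/4
iteration 4: select BHPY,O (d=7/4, Q=-29/2); attach at lengths (9/4, -1/2); label the merged cluster BHOPY
  updated: d(BHOPY,Q)=11/2
iteration 5: select BHOPY,Q (d=11/2); attach at lengths (11/4, 11/4); label the merged cluster BHOPQY
final tree: ((((B:19/12,(H:9/8,P:-1/8):77/12):9/2,Y:-7/4):9/4,O:-1/2):11/4,Q:11/4)
total length: 19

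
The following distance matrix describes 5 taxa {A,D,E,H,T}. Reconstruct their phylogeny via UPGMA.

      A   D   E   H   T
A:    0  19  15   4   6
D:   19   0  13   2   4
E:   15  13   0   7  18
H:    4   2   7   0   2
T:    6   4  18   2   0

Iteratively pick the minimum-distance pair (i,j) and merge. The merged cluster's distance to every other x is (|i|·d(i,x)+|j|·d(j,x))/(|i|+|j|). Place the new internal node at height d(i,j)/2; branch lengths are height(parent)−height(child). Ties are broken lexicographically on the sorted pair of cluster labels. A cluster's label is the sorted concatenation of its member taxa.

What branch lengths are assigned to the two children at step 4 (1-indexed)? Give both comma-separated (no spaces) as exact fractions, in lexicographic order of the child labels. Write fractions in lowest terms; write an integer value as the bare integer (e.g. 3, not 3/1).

43/24,53/8

step 1: merge (D,H) at d=2; branch lengths D→1, H→1; new cluster DH
  updated: d(A,DH)=23/2, d(DH,E)=10, d(DH,T)=3
step 2: merge (DH,T) at d=3; branch lengths DH→1/2, T→3/2; new cluster DHT
  updated: d(A,DHT)=29/3, d(DHT,E)=38/3
step 3: merge (A,DHT) at d=29/3; branch lengths A→29/6, DHT→10/3; new cluster ADHT
  updated: d(ADHT,E)=53/4
step 4: merge (ADHT,E) at d=53/4; branch lengths ADHT→43/24, E→53/8; new cluster ADEHT
final tree: ((A:29/6,((D:1,H:1):1/2,T:3/2):10/3):43/24,E:53/8)
total length: 247/12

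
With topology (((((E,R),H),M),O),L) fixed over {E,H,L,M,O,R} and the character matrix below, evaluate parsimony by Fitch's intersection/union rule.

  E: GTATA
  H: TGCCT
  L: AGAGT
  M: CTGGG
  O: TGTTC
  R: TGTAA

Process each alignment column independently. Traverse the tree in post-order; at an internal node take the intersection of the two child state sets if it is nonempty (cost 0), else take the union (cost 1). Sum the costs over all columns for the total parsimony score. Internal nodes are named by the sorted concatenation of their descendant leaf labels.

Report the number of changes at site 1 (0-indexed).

site 0, node ER: E={G} ∪ R={T} → {G,T} (+1)
site 0, node EHR: ER={G,T} ∩ H={T} → {T} (+0)
site 0, node EHMR: EHR={T} ∪ M={C} → {C,T} (+1)
site 0, node EHMOR: EHMR={C,T} ∩ O={T} → {T} (+0)
site 0, node EHLMOR: EHMOR={T} ∪ L={A} → {A,T} (+1)
site 1, node ER: E={T} ∪ R={G} → {G,T} (+1)
site 1, node EHR: ER={G,T} ∩ H={G} → {G} (+0)
site 1, node EHMR: EHR={G} ∪ M={T} → {G,T} (+1)
site 1, node EHMOR: EHMR={G,T} ∩ O={G} → {G} (+0)
site 1, node EHLMOR: EHMOR={G} ∩ L={G} → {G} (+0)
site 2, node ER: E={A} ∪ R={T} → {A,T} (+1)
site 2, node EHR: ER={A,T} ∪ H={C} → {A,C,T} (+1)
site 2, node EHMR: EHR={A,C,T} ∪ M={G} → {A,C,G,T} (+1)
site 2, node EHMOR: EHMR={A,C,G,T} ∩ O={T} → {T} (+0)
site 2, node EHLMOR: EHMOR={T} ∪ L={A} → {A,T} (+1)
site 3, node ER: E={T} ∪ R={A} → {A,T} (+1)
site 3, node EHR: ER={A,T} ∪ H={C} → {A,C,T} (+1)
site 3, node EHMR: EHR={A,C,T} ∪ M={G} → {A,C,G,T} (+1)
site 3, node EHMOR: EHMR={A,C,G,T} ∩ O={T} → {T} (+0)
site 3, node EHLMOR: EHMOR={T} ∪ L={G} → {G,T} (+1)
site 4, node ER: E={A} ∩ R={A} → {A} (+0)
site 4, node EHR: ER={A} ∪ H={T} → {A,T} (+1)
site 4, node EHMR: EHR={A,T} ∪ M={G} → {A,G,T} (+1)
site 4, node EHMOR: EHMR={A,G,T} ∪ O={C} → {A,C,G,T} (+1)
site 4, node EHLMOR: EHMOR={A,C,G,T} ∩ L={T} → {T} (+0)
per-site changes: [3, 2, 4, 4, 3]; total = 16

2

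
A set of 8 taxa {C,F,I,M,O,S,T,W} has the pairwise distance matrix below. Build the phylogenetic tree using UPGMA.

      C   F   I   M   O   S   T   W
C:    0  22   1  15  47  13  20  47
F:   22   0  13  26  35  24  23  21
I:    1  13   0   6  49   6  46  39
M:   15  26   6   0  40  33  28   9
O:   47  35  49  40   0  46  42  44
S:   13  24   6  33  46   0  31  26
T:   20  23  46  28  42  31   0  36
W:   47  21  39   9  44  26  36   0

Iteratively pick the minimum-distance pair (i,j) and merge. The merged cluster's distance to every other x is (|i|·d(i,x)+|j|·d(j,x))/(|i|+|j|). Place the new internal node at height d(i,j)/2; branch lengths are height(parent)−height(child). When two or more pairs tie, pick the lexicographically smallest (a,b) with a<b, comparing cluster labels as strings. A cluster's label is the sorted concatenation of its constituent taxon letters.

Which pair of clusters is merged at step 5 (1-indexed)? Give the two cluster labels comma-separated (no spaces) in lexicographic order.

CFIS,MW

step 1: merge (C,I) at d=1; branch lengths C→1/2, I→1/2; new cluster CI
  updated: d(CI,F)=35/2, d(CI,M)=21/2, d(CI,O)=48, d(CI,S)=19/2, d(CI,T)=33, d(CI,W)=43
step 2: merge (M,W) at d=9; branch lengths M→9/2, W→9/2; new cluster MW
  updated: d(CI,MW)=107/4, d(F,MW)=47/2, d(MW,O)=42, d(MW,S)=59/2, d(MW,T)=32
step 3: merge (CI,S) at d=19/2; branch lengths CI→17/4, S→19/4; new cluster CIS
  updated: d(CIS,F)=59/3, d(CIS,MW)=83/3, d(CIS,O)=142/3, d(CIS,T)=97/3
step 4: merge (CIS,F) at d=59/3; branch lengths CIS→61/12, F→59/6; new cluster CFIS
  updated: d(CFIS,MW)=213/8, d(CFIS,O)=177/4, d(CFIS,T)=30
step 5: merge (CFIS,MW) at d=213/8; branch lengths CFIS→167/48, MW→141/16; new cluster CFIMSW
  updated: d(CFIMSW,O)=87/2, d(CFIMSW,T)=92/3
step 6: merge (CFIMSW,T) at d=92/3; branch lengths CFIMSW→97/48, T→46/3; new cluster CFIMSTW
  updated: d(CFIMSTW,O)=303/7
step 7: merge (CFIMSTW,O) at d=303/7; branch lengths CFIMSTW→265/42, O→303/14; new cluster CFIMOSTW
final tree: ((((((C:1/2,I:1/2):17/4,S:19/4):61/12,F:59/6):167/48,(M:9/2,W:9/2):141/16):97/48,T:46/3):265/42,O:303/14)
total length: 30749/336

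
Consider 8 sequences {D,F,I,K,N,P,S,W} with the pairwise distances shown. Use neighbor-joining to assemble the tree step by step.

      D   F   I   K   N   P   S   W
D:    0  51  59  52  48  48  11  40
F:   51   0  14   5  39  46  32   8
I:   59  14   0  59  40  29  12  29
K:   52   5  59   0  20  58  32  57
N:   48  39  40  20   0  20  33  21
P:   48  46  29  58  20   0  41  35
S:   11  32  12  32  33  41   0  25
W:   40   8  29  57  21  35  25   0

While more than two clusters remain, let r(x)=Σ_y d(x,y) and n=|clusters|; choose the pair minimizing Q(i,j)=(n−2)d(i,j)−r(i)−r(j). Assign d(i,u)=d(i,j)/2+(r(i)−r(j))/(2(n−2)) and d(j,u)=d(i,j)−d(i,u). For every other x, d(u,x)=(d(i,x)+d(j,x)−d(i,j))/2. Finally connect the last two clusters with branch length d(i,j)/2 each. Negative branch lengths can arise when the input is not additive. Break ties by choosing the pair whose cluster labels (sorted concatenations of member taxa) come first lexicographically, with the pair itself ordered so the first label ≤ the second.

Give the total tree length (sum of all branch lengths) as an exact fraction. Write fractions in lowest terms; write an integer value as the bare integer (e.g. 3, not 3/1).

1. join F+K (d=5, Q=-448) ⇒ FK; edges |F|=-29/6, |K|=59/6
  updated: d(D,FK)=49, d(FK,I)=34, d(FK,N)=27, d(FK,P)=99/2, d(FK,S)=59/2, d(FK,W)=30
2. join D+S (d=11, Q=-703/2) ⇒ DS; edges |D|=317/20, |S|=-97/20
  updated: d(DS,FK)=135/4, d(DS,I)=30, d(DS,N)=35, d(DS,P)=39, d(DS,W)=27
3. join N+P (d=20, Q=-471/2) ⇒ NP; edges |N|=101/16, |P|=219/16
  updated: d(DS,NP)=27, d(FK,NP)=113/4, d(I,NP)=49/2, d(NP,W)=18
4. join NP+W (d=18, Q=-591/4) ⇒ NPW; edges |NP|=191/24, |W|=241/24
  updated: d(DS,NPW)=18, d(FK,NPW)=161/8, d(I,NPW)=71/4
5. join DS+I (d=30, Q=-207/2) ⇒ DIS; edges |DS|=15, |I|=15
  updated: d(DIS,FK)=151/8, d(DIS,NPW)=23/8
6. join DIS+FK (d=151/8, Q=-335/8) ⇒ DFIKS; edges |DIS|=13/16, |FK|=289/16
  updated: d(DFIKS,NPW)=33/16
7. join DFIKS+NPW (d=33/16) ⇒ DFIKNPSW; edges |DFIKS|=33/32, |NPW|=33/32
final tree: ((((D:317/20,S:-97/20):15,I:15):13/16,(F:-29/6,K:59/6):289/16):33/32,((N:101/16,P:219/16):191/24,W:241/24):33/32)
total length: 1679/16

1679/16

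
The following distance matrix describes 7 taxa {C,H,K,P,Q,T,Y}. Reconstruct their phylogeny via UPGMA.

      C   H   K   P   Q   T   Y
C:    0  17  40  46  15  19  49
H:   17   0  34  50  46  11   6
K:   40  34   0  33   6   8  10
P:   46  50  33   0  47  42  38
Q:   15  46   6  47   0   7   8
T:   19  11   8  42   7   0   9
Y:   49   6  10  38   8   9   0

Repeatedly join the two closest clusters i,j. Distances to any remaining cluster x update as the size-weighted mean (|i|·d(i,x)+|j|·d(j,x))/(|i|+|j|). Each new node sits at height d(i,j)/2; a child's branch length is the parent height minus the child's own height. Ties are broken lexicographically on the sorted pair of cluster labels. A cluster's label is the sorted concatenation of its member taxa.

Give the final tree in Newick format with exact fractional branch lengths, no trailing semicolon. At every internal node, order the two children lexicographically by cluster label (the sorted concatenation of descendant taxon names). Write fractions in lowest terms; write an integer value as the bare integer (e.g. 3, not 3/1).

((C:14,((H:3,Y:3):41/6,((K:3,Q:3):3/4,T:15/4):73/12):25/6):22/3,P:64/3)

step 1: merge (H,Y) at d=6; branch lengths H→3, Y→3; new cluster HY
  updated: d(C,HY)=33, d(HY,K)=22, d(HY,P)=44, d(HY,Q)=27, d(HY,T)=10
step 2: merge (K,Q) at d=6; branch lengths K→3, Q→3; new cluster KQ
  updated: d(C,KQ)=55/2, d(HY,KQ)=49/2, d(KQ,P)=40, d(KQ,T)=15/2
step 3: merge (KQ,T) at d=15/2; branch lengths KQ→3/4, T→15/4; new cluster KQT
  updated: d(C,KQT)=74/3, d(HY,KQT)=59/3, d(KQT,P)=122/3
step 4: merge (HY,KQT) at d=59/3; branch lengths HY→41/6, KQT→73/12; new cluster HKQTY
  updated: d(C,HKQTY)=28, d(HKQTY,P)=42
step 5: merge (C,HKQTY) at d=28; branch lengths C→14, HKQTY→25/6; new cluster CHKQTY
  updated: d(CHKQTY,P)=128/3
step 6: merge (CHKQTY,P) at d=128/3; branch lengths CHKQTY→22/3, P→64/3; new cluster CHKPQTY
final tree: ((C:14,((H:3,Y:3):41/6,((K:3,Q:3):3/4,T:15/4):73/12):25/6):22/3,P:64/3)
total length: 305/4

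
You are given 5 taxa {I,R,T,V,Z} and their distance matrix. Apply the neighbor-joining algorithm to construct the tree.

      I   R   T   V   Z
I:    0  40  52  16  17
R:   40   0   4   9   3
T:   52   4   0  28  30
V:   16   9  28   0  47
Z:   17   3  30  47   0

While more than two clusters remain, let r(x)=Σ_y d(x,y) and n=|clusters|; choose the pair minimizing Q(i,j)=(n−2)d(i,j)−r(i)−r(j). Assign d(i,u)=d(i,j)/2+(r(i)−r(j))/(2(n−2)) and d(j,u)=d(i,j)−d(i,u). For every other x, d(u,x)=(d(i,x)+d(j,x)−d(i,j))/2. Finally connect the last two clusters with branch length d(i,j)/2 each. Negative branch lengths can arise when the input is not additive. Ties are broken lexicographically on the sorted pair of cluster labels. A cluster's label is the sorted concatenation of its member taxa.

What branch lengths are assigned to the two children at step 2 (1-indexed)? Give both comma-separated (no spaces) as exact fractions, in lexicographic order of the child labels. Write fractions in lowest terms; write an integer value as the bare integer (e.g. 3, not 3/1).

iteration 1: select I,V (d=16, Q=-177); attach at lengths (73/6, 23/6); label the merged cluster IV
  updated: d(IV,R)=33/2, d(IV,T)=32, d(IV,Z)=24
iteration 2: select IV,Z (d=24, Q=-163/2); attach at lengths (127/8, 65/8); label the merged cluster IVZ
  updated: d(IVZ,R)=-9/4, d(IVZ,T)=19
iteration 3: select IVZ,R (d=-9/4, Q=-83/4); attach at lengths (51/8, -69/8); label the merged cluster IRVZ
  updated: d(IRVZ,T)=101/8
iteration 4: select IRVZ,T (d=101/8); attach at lengths (101/16, 101/16); label the merged cluster IRTVZ
final tree: ((((I:73/6,V:23/6):127/8,Z:65/8):51/8,R:-69/8):101/16,T:101/16)
total length: 403/8

127/8,65/8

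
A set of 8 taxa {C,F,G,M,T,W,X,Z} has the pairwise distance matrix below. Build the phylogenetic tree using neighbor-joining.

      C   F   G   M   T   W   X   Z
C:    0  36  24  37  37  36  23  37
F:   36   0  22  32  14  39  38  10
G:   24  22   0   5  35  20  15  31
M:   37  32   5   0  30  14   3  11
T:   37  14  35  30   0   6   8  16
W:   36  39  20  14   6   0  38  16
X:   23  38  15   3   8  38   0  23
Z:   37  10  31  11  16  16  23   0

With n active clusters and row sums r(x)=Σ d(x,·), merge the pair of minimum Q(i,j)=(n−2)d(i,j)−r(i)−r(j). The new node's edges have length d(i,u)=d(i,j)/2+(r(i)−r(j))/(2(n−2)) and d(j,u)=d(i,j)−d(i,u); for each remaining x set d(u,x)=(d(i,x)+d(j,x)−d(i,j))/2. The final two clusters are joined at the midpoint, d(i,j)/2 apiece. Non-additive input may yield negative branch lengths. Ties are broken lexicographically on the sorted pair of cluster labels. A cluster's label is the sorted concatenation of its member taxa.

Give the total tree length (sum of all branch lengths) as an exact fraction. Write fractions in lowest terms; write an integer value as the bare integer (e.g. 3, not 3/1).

1115/16

1. join T+W (d=6, Q=-279) ⇒ TW; edges |T|=13/12, |W|=59/12
  updated: d(C,TW)=67/2, d(F,TW)=47/2, d(G,TW)=49/2, d(M,TW)=19, d(TW,X)=20, d(TW,Z)=13
2. join F+Z (d=10, Q=-473/2) ⇒ FZ; edges |F|=173/20, |Z|=27/20
  updated: d(C,FZ)=63/2, d(FZ,G)=43/2, d(FZ,M)=33/2, d(FZ,TW)=53/4, d(FZ,X)=51/2
3. join FZ+TW (d=53/4, Q=-331/2) ⇒ FTWZ; edges |FZ|=51/8, |TW|=55/8
  updated: d(C,FTWZ)=207/8, d(FTWZ,G)=131/8, d(FTWZ,M)=89/8, d(FTWZ,X)=129/8
4. join M+X (d=3, Q=-417/4) ⇒ MX; edges |M|=4/3, |X|=5/3
  updated: d(C,MX)=57/2, d(FTWZ,MX)=97/8, d(G,MX)=17/2
5. join C+FTWZ (d=207/8, Q=-81) ⇒ CFTWZ; edges |C|=303/16, |FTWZ|=111/16
  updated: d(CFTWZ,G)=29/4, d(CFTWZ,MX)=59/8
6. join CFTWZ+G (d=29/4, Q=-185/8) ⇒ CFGTWZ; edges |CFTWZ|=49/16, |G|=67/16
  updated: d(CFGTWZ,MX)=69/16
7. join CFGTWZ+MX (d=69/16) ⇒ CFGMTWXZ; edges |CFGTWZ|=69/32, |MX|=69/32
final tree: (((C:303/16,((F:173/20,Z:27/20):51/8,(T:13/12,W:59/12):55/8):111/16):49/16,G:67/16):69/32,(M:4/3,X:5/3):69/32)
total length: 1115/16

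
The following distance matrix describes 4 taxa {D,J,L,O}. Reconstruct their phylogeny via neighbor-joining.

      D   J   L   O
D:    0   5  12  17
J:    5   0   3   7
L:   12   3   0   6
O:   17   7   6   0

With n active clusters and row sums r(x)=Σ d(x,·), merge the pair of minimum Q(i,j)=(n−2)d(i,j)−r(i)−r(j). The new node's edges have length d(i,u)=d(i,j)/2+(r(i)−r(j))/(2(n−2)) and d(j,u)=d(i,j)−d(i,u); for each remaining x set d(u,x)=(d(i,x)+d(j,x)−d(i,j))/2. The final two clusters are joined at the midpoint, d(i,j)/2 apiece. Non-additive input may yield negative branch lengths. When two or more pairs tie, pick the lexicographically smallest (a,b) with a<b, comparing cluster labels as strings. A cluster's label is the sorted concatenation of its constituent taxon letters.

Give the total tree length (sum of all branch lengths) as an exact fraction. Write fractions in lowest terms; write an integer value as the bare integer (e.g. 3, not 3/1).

61/4

iteration 1: select D,J (d=5, Q=-39); attach at lengths (29/4, -9/4); label the merged cluster DJ
  updated: d(DJ,L)=5, d(DJ,O)=19/2
iteration 2: select DJ,L (d=5, Q=-41/2); attach at lengths (17/4, 3/4); label the merged cluster DJL
  updated: d(DJL,O)=21/4
iteration 3: select DJL,O (d=21/4); attach at lengths (21/8, 21/8); label the merged cluster DJLO
final tree: (((D:29/4,J:-9/4):17/4,L:3/4):21/8,O:21/8)
total length: 61/4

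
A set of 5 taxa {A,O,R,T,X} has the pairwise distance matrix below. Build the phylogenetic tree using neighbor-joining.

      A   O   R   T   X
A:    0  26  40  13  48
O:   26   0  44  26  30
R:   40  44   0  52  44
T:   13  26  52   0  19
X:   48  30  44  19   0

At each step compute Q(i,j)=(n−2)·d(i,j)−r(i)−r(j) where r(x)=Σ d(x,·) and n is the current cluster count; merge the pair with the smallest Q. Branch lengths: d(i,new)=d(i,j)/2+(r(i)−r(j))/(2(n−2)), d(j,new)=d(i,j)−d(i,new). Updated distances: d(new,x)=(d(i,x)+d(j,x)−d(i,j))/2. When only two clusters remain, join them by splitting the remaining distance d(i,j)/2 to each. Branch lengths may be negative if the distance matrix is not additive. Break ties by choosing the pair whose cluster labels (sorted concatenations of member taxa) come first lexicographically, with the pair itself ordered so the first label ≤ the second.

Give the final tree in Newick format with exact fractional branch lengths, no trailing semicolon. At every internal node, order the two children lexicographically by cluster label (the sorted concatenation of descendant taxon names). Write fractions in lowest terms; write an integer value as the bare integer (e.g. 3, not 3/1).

((((A:28/3,T:11/3):63/8,O:93/8):27/8,R:229/8):123/16,X:123/16)

iteration 1: select A,T (d=13, Q=-198); attach at lengths (28/3, 11/3); label the merged cluster AT
  updated: d(AT,O)=39/2, d(AT,R)=79/2, d(AT,X)=27
iteration 2: select AT,O (d=39/2, Q=-281/2); attach at lengths (63/8, 93/8); label the merged cluster AOT
  updated: d(AOT,R)=32, d(AOT,X)=75/4
iteration 3: select AOT,R (d=32, Q=-379/4); attach at lengths (27/8, 229/8); label the merged cluster AORT
  updated: d(AORT,X)=123/8
iteration 4: select AORT,X (d=123/8); attach at lengths (123/16, 123/16); label the merged cluster AORTX
final tree: ((((A:28/3,T:11/3):63/8,O:93/8):27/8,R:229/8):123/16,X:123/16)
total length: 639/8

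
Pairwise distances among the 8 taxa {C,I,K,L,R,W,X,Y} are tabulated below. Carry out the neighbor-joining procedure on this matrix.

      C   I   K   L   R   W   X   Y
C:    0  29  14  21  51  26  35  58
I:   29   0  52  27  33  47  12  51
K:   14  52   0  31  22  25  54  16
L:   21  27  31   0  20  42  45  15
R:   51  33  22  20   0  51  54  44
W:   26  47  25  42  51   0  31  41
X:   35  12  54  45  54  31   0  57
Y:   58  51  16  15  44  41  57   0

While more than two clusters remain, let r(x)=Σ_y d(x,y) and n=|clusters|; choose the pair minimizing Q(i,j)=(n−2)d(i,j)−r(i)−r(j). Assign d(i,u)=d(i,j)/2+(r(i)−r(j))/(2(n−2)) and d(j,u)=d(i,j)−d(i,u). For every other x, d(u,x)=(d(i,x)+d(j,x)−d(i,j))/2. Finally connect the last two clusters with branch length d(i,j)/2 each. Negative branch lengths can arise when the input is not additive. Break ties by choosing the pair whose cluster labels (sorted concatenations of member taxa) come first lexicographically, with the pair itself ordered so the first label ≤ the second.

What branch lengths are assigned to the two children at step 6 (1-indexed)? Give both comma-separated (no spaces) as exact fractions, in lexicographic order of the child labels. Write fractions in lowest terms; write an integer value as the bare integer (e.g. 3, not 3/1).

iteration 1: select I,X (d=12, Q=-467); attach at lengths (35/12, 109/12); label the merged cluster IX
  updated: d(C,IX)=26, d(IX,K)=47, d(IX,L)=30, d(IX,R)=75/2, d(IX,W)=33, d(IX,Y)=48
iteration 2: select L,Y (d=15, Q=-306); attach at lengths (6/5, 69/5); label the merged cluster LY
  updated: d(C,LY)=32, d(IX,LY)=63/2, d(K,LY)=16, d(LY,R)=49/2, d(LY,W)=34
iteration 3: select LY,R (d=49/2, Q=-226); attach at lengths (25/4, 73/4); label the merged cluster LRY
  updated: d(C,LRY)=117/4, d(IX,LRY)=89/4, d(K,LRY)=27/4, d(LRY,W)=121/4
iteration 4: select K,LRY (d=27/4, Q=-161); attach at lengths (49/12, 8/3); label the merged cluster KLRY
  updated: d(C,KLRY)=73/4, d(IX,KLRY)=125/4, d(KLRY,W)=97/4
iteration 5: select C,IX (d=26, Q=-217/2); attach at lengths (8, 18); label the merged cluster CIX
  updated: d(CIX,KLRY)=47/4, d(CIX,W)=33/2
iteration 6: select CIX,KLRY (d=47/4, Q=-105/2); attach at lengths (2, 39/4); label the merged cluster CIKLRXY
  updated: d(CIKLRXY,W)=29/2
iteration 7: select CIKLRXY,W (d=29/2); attach at lengths (29/4, 29/4); label the merged cluster CIKLRWXY
final tree: (((C:8,(I:35/12,X:109/12):18):2,(K:49/12,((L:6/5,Y:69/5):25/4,R:73/4):8/3):39/4):29/4,W:29/4)
total length: 221/2

2,39/4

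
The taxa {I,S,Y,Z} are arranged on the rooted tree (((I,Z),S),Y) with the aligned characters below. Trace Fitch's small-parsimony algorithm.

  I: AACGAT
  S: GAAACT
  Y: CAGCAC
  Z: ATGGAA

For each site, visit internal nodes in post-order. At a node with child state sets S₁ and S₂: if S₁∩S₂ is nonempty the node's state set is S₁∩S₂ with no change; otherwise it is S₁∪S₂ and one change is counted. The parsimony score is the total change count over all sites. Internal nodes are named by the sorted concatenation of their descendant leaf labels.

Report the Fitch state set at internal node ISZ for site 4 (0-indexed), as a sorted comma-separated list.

A,C

site 0, node IZ: I={A} ∩ Z={A} → {A} (+0)
site 0, node ISZ: IZ={A} ∪ S={G} → {A,G} (+1)
site 0, node ISYZ: ISZ={A,G} ∪ Y={C} → {A,C,G} (+1)
site 1, node IZ: I={A} ∪ Z={T} → {A,T} (+1)
site 1, node ISZ: IZ={A,T} ∩ S={A} → {A} (+0)
site 1, node ISYZ: ISZ={A} ∩ Y={A} → {A} (+0)
site 2, node IZ: I={C} ∪ Z={G} → {C,G} (+1)
site 2, node ISZ: IZ={C,G} ∪ S={A} → {A,C,G} (+1)
site 2, node ISYZ: ISZ={A,C,G} ∩ Y={G} → {G} (+0)
site 3, node IZ: I={G} ∩ Z={G} → {G} (+0)
site 3, node ISZ: IZ={G} ∪ S={A} → {A,G} (+1)
site 3, node ISYZ: ISZ={A,G} ∪ Y={C} → {A,C,G} (+1)
site 4, node IZ: I={A} ∩ Z={A} → {A} (+0)
site 4, node ISZ: IZ={A} ∪ S={C} → {A,C} (+1)
site 4, node ISYZ: ISZ={A,C} ∩ Y={A} → {A} (+0)
site 5, node IZ: I={T} ∪ Z={A} → {A,T} (+1)
site 5, node ISZ: IZ={A,T} ∩ S={T} → {T} (+0)
site 5, node ISYZ: ISZ={T} ∪ Y={C} → {C,T} (+1)
per-site changes: [2, 1, 2, 2, 1, 2]; total = 10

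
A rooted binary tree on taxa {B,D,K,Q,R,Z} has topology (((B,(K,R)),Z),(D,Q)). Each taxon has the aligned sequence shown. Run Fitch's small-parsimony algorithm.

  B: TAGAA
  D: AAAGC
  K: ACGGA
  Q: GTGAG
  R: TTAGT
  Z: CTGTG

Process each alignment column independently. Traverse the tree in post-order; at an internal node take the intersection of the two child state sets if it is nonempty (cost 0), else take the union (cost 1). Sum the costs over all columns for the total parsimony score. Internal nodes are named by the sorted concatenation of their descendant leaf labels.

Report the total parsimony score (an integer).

site 0, node KR: K={A} ∪ R={T} → {A,T} (+1)
site 0, node BKR: B={T} ∩ KR={A,T} → {T} (+0)
site 0, node BKRZ: BKR={T} ∪ Z={C} → {C,T} (+1)
site 0, node DQ: D={A} ∪ Q={G} → {A,G} (+1)
site 0, node BDKQRZ: BKRZ={C,T} ∪ DQ={A,G} → {A,C,G,T} (+1)
site 1, node KR: K={C} ∪ R={T} → {C,T} (+1)
site 1, node BKR: B={A} ∪ KR={C,T} → {A,C,T} (+1)
site 1, node BKRZ: BKR={A,C,T} ∩ Z={T} → {T} (+0)
site 1, node DQ: D={A} ∪ Q={T} → {A,T} (+1)
site 1, node BDKQRZ: BKRZ={T} ∩ DQ={A,T} → {T} (+0)
site 2, node KR: K={G} ∪ R={A} → {A,G} (+1)
site 2, node BKR: B={G} ∩ KR={A,G} → {G} (+0)
site 2, node BKRZ: BKR={G} ∩ Z={G} → {G} (+0)
site 2, node DQ: D={A} ∪ Q={G} → {A,G} (+1)
site 2, node BDKQRZ: BKRZ={G} ∩ DQ={A,G} → {G} (+0)
site 3, node KR: K={G} ∩ R={G} → {G} (+0)
site 3, node BKR: B={A} ∪ KR={G} → {A,G} (+1)
site 3, node BKRZ: BKR={A,G} ∪ Z={T} → {A,G,T} (+1)
site 3, node DQ: D={G} ∪ Q={A} → {A,G} (+1)
site 3, node BDKQRZ: BKRZ={A,G,T} ∩ DQ={A,G} → {A,G} (+0)
site 4, node KR: K={A} ∪ R={T} → {A,T} (+1)
site 4, node BKR: B={A} ∩ KR={A,T} → {A} (+0)
site 4, node BKRZ: BKR={A} ∪ Z={G} → {A,G} (+1)
site 4, node DQ: D={C} ∪ Q={G} → {C,G} (+1)
site 4, node BDKQRZ: BKRZ={A,G} ∩ DQ={C,G} → {G} (+0)
per-site changes: [4, 3, 2, 3, 3]; total = 15

15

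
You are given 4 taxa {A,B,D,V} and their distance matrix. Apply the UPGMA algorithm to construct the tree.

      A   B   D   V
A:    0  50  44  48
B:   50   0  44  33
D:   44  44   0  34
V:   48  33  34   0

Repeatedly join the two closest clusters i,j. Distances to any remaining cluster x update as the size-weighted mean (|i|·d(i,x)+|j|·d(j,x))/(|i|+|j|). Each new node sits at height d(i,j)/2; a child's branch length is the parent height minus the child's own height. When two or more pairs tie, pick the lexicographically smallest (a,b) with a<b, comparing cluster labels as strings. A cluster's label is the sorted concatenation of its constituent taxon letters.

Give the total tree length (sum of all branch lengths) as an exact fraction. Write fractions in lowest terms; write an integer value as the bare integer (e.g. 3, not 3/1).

250/3

1. join B+V (d=33) ⇒ BV; edges |B|=33/2, |V|=33/2
  updated: d(A,BV)=49, d(BV,D)=39
2. join BV+D (d=39) ⇒ BDV; edges |BV|=3, |D|=39/2
  updated: d(A,BDV)=142/3
3. join A+BDV (d=142/3) ⇒ ABDV; edges |A|=71/3, |BDV|=25/6
final tree: (A:71/3,((B:33/2,V:33/2):3,D:39/2):25/6)
total length: 250/3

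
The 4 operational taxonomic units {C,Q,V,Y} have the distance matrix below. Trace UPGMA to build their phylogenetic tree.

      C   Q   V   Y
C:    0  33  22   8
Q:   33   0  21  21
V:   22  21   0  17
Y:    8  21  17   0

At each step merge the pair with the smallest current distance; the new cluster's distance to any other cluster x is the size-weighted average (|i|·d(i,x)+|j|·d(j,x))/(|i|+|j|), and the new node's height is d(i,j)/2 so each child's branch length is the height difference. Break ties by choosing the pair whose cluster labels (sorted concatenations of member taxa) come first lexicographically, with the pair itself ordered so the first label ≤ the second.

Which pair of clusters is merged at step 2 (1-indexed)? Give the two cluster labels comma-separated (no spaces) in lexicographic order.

CY,V

1. join C+Y (d=8) ⇒ CY; edges |C|=4, |Y|=4
  updated: d(CY,Q)=27, d(CY,V)=39/2
2. join CY+V (d=39/2) ⇒ CVY; edges |CY|=23/4, |V|=39/4
  updated: d(CVY,Q)=25
3. join CVY+Q (d=25) ⇒ CQVY; edges |CVY|=11/4, |Q|=25/2
final tree: (((C:4,Y:4):23/4,V:39/4):11/4,Q:25/2)
total length: 155/4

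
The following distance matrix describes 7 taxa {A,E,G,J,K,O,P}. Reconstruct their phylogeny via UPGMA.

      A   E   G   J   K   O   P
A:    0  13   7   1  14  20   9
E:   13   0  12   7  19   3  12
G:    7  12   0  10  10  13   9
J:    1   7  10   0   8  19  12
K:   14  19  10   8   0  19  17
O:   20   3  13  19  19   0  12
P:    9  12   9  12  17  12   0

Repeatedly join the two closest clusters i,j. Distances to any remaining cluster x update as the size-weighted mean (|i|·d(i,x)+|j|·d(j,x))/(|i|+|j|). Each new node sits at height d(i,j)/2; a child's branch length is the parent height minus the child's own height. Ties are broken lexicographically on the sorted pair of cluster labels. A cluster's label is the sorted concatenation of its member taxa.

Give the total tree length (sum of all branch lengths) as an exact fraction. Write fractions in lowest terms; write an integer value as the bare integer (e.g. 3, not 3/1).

1279/40

1. join A+J (d=1) ⇒ AJ; edges |A|=1/2, |J|=1/2
  updated: d(AJ,E)=10, d(AJ,G)=17/2, d(AJ,K)=11, d(AJ,O)=39/2, d(AJ,P)=21/2
2. join E+O (d=3) ⇒ EO; edges |E|=3/2, |O|=3/2
  updated: d(AJ,EO)=59/4, d(EO,G)=25/2, d(EO,K)=19, d(EO,P)=12
3. join AJ+G (d=17/2) ⇒ AGJ; edges |AJ|=15/4, |G|=17/4
  updated: d(AGJ,EO)=14, d(AGJ,K)=32/3, d(AGJ,P)=10
4. join AGJ+P (d=10) ⇒ AGJP; edges |AGJ|=3/4, |P|=5
  updated: d(AGJP,EO)=27/2, d(AGJP,K)=49/4
5. join AGJP+K (d=49/4) ⇒ AGJKP; edges |AGJP|=9/8, |K|=49/8
  updated: d(AGJKP,EO)=73/5
6. join AGJKP+EO (d=73/5) ⇒ AEGJKOP; edges |AGJKP|=47/40, |EO|=29/5
final tree: (((((A:1/2,J:1/2):15/4,G:17/4):3/4,P:5):9/8,K:49/8):47/40,(E:3/2,O:3/2):29/5)
total length: 1279/40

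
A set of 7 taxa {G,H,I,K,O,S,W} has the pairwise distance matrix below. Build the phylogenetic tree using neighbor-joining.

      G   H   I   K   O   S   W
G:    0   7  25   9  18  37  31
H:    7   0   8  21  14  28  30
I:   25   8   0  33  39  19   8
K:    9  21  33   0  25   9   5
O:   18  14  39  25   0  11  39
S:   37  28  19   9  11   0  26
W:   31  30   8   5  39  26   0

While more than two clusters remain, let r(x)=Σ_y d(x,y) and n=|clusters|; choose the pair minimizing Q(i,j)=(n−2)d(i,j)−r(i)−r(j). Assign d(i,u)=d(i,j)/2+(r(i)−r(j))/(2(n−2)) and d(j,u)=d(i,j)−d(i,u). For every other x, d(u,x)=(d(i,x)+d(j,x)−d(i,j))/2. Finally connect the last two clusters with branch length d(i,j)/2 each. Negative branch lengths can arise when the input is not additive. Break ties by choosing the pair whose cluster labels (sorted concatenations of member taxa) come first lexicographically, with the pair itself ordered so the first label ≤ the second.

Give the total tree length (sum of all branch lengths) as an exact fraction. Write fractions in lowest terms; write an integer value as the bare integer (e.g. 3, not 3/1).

111/2

step 1: merge (I,W) at d=8, Q=-231; branch lengths I→33/10, W→47/10; new cluster IW
  updated: d(G,IW)=24, d(H,IW)=15, d(IW,K)=15, d(IW,O)=35, d(IW,S)=37/2
step 2: merge (O,S) at d=11, Q=-325/2; branch lengths O→87/16, S→89/16; new cluster OS
  updated: d(G,OS)=22, d(H,OS)=31/2, d(IW,OS)=85/4, d(K,OS)=23/2
step 3: merge (G,H) at d=7, Q=-199/2; branch lengths G→49/12, H→35/12; new cluster GH
  updated: d(GH,IW)=16, d(GH,K)=23/2, d(GH,OS)=61/4
step 4: merge (GH,IW) at d=16, Q=-63; branch lengths GH→45/8, IW→83/8; new cluster GHIW
  updated: d(GHIW,K)=21/4, d(GHIW,OS)=41/4
step 5: merge (GHIW,K) at d=21/4, Q=-27; branch lengths GHIW→2, K→13/4; new cluster GHIKW
  updated: d(GHIKW,OS)=33/4
step 6: merge (GHIKW,OS) at d=33/4; branch lengths GHIKW→33/8, OS→33/8; new cluster GHIKOSW
final tree: ((((G:49/12,H:35/12):45/8,(I:33/10,W:47/10):83/8):2,K:13/4):33/8,(O:87/16,S:89/16):33/8)
total length: 111/2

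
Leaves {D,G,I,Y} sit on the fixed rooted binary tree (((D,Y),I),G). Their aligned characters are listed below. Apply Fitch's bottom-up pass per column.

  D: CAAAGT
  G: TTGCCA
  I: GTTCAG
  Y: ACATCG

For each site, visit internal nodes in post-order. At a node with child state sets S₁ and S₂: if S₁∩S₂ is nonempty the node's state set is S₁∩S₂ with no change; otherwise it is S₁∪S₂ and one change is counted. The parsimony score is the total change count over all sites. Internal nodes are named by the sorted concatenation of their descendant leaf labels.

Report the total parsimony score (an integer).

13

DY@0: {C} ∪ {A} = {A,C} (union, +1)
DIY@0: {A,C} ∪ {G} = {A,C,G} (union, +1)
DGIY@0: {A,C,G} ∪ {T} = {A,C,G,T} (union, +1)
DY@1: {A} ∪ {C} = {A,C} (union, +1)
DIY@1: {A,C} ∪ {T} = {A,C,T} (union, +1)
DGIY@1: {A,C,T} ∩ {T} = {T} (intersection, +0)
DY@2: {A} ∩ {A} = {A} (intersection, +0)
DIY@2: {A} ∪ {T} = {A,T} (union, +1)
DGIY@2: {A,T} ∪ {G} = {A,G,T} (union, +1)
DY@3: {A} ∪ {T} = {A,T} (union, +1)
DIY@3: {A,T} ∪ {C} = {A,C,T} (union, +1)
DGIY@3: {A,C,T} ∩ {C} = {C} (intersection, +0)
DY@4: {G} ∪ {C} = {C,G} (union, +1)
DIY@4: {C,G} ∪ {A} = {A,C,G} (union, +1)
DGIY@4: {A,C,G} ∩ {C} = {C} (intersection, +0)
DY@5: {T} ∪ {G} = {G,T} (union, +1)
DIY@5: {G,T} ∩ {G} = {G} (intersection, +0)
DGIY@5: {G} ∪ {A} = {A,G} (union, +1)
per-site changes: [3, 2, 2, 2, 2, 2]; total = 13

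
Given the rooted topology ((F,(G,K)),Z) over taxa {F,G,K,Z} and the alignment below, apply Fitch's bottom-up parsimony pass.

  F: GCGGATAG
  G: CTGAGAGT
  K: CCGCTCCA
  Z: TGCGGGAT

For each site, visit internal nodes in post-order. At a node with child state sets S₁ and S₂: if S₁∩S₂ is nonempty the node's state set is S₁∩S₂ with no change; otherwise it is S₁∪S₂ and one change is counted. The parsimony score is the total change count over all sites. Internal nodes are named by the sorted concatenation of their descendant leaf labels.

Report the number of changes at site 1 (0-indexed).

GK@0: {C} ∩ {C} = {C} (intersection, +0)
FGK@0: {G} ∪ {C} = {C,G} (union, +1)
FGKZ@0: {C,G} ∪ {T} = {C,G,T} (union, +1)
GK@1: {T} ∪ {C} = {C,T} (union, +1)
FGK@1: {C} ∩ {C,T} = {C} (intersection, +0)
FGKZ@1: {C} ∪ {G} = {C,G} (union, +1)
GK@2: {G} ∩ {G} = {G} (intersection, +0)
FGK@2: {G} ∩ {G} = {G} (intersection, +0)
FGKZ@2: {G} ∪ {C} = {C,G} (union, +1)
GK@3: {A} ∪ {C} = {A,C} (union, +1)
FGK@3: {G} ∪ {A,C} = {A,C,G} (union, +1)
FGKZ@3: {A,C,G} ∩ {G} = {G} (intersection, +0)
GK@4: {G} ∪ {T} = {G,T} (union, +1)
FGK@4: {A} ∪ {G,T} = {A,G,T} (union, +1)
FGKZ@4: {A,G,T} ∩ {G} = {G} (intersection, +0)
GK@5: {A} ∪ {C} = {A,C} (union, +1)
FGK@5: {T} ∪ {A,C} = {A,C,T} (union, +1)
FGKZ@5: {A,C,T} ∪ {G} = {A,C,G,T} (union, +1)
GK@6: {G} ∪ {C} = {C,G} (union, +1)
FGK@6: {A} ∪ {C,G} = {A,C,G} (union, +1)
FGKZ@6: {A,C,G} ∩ {A} = {A} (intersection, +0)
GK@7: {T} ∪ {A} = {A,T} (union, +1)
FGK@7: {G} ∪ {A,T} = {A,G,T} (union, +1)
FGKZ@7: {A,G,T} ∩ {T} = {T} (intersection, +0)
per-site changes: [2, 2, 1, 2, 2, 3, 2, 2]; total = 16

2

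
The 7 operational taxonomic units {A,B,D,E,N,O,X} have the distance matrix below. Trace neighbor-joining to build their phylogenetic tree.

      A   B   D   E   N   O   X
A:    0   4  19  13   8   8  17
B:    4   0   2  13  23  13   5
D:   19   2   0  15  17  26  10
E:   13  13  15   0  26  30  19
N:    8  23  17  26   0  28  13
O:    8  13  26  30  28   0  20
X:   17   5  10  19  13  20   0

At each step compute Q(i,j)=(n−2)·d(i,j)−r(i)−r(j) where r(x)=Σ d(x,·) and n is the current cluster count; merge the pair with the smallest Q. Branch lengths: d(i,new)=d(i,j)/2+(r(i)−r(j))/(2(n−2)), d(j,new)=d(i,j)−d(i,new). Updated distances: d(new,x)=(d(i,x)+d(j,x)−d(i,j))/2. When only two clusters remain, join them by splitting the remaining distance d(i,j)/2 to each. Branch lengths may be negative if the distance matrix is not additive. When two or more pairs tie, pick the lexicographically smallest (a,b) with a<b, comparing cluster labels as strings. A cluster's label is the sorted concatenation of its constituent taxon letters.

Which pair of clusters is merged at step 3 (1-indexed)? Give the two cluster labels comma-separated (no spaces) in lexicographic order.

1. join A+O (d=8, Q=-154) ⇒ AO; edges |A|=-8/5, |O|=48/5
  updated: d(AO,B)=9/2, d(AO,D)=37/2, d(AO,E)=35/2, d(AO,N)=14, d(AO,X)=29/2
2. join AO+N (d=14, Q=-106) ⇒ ANO; edges |AO|=4, |N|=10
  updated: d(ANO,B)=27/4, d(ANO,D)=43/4, d(ANO,E)=59/4, d(ANO,X)=27/4
3. join ANO+X (d=27/4, Q=-119/2) ⇒ ANOX; edges |ANO|=37/12, |X|=11/3
  updated: d(ANOX,B)=5/2, d(ANOX,D)=7, d(ANOX,E)=27/2
4. join ANOX+E (d=27/2, Q=-75/2) ⇒ AENOX; edges |ANOX|=17/8, |E|=91/8
  updated: d(AENOX,B)=1, d(AENOX,D)=17/4
5. join AENOX+B (d=1, Q=-29/4) ⇒ ABENOX; edges |AENOX|=13/8, |B|=-5/8
  updated: d(ABENOX,D)=21/8
6. join ABENOX+D (d=21/8) ⇒ ABDENOX; edges |ABENOX|=21/16, |D|=21/16
final tree: ((((((A:-8/5,O:48/5):4,N:10):37/12,X:11/3):17/8,E:91/8):13/8,B:-5/8):21/16,D:21/16)
total length: 367/8

ANO,X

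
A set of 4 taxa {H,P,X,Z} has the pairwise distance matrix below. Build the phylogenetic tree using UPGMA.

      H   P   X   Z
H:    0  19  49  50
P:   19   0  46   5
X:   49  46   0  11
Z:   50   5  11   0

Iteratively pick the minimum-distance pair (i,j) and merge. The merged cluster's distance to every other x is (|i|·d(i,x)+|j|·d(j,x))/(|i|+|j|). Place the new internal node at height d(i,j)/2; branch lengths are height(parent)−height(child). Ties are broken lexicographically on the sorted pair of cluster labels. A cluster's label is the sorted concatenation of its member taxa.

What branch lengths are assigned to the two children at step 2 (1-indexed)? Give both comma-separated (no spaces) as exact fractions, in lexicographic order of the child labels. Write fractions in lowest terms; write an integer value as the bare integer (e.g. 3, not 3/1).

47/4,57/4

iteration 1: select P,Z (d=5); attach at lengths (5/2, 5/2); label the merged cluster PZ
  updated: d(H,PZ)=69/2, d(PZ,X)=57/2
iteration 2: select PZ,X (d=57/2); attach at lengths (47/4, 57/4); label the merged cluster PXZ
  updated: d(H,PXZ)=118/3
iteration 3: select H,PXZ (d=118/3); attach at lengths (59/3, 65/12); label the merged cluster HPXZ
final tree: (H:59/3,((P:5/2,Z:5/2):47/4,X:57/4):65/12)
total length: 673/12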